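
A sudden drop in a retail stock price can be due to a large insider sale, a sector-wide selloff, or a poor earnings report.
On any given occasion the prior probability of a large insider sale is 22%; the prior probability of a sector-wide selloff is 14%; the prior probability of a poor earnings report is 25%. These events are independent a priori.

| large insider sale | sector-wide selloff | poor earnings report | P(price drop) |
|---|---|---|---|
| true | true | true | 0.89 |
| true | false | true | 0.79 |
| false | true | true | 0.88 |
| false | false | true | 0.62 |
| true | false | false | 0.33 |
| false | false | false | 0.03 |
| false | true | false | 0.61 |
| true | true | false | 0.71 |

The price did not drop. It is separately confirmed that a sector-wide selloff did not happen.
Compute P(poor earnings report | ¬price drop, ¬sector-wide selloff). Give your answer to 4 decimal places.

P(poor earnings report | ¬price drop, ¬sector-wide selloff) ≈ 0.1122

Numerator (weight on configurations with poor earnings report): 0.074100 + 0.011550 = 0.085650
Denominator P(¬price drop | ¬sector-wide selloff): 0.97*0.78*0.75 + 0.38*0.78*0.25 + 0.67*0.22*0.75 + 0.21*0.22*0.25 = 0.763650
Posterior = 0.085650 / 0.763650 ≈ 0.1122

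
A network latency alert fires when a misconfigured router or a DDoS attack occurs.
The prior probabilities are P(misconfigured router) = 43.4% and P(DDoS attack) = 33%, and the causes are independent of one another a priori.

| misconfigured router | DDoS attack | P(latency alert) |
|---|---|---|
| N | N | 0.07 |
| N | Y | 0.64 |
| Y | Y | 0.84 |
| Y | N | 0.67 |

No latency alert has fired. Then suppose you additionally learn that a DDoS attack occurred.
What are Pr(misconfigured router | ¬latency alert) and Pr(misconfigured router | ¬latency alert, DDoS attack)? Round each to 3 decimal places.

Pr(misconfigured router | ¬latency alert) ≈ 0.221; Pr(misconfigured router | ¬latency alert, DDoS attack) ≈ 0.254

Sum P(¬latency alert|·) weighted by the priors over the 4 (misconfigured router, DDoS attack) configurations:
  P(¬latency alert) = 0.93·0.566·0.67 + 0.36·0.566·0.33 + 0.33·0.434·0.67 + 0.16·0.434·0.33
        = 0.352675 + 0.067241 + 0.095957 + 0.022915 = 0.538788
The terms with misconfigured router present sum to 0.118872, so
  P(misconfigured router | ¬latency alert) = 0.118872 / 0.538788 ≈ 0.221

Now condition on the additional information:
Weight on misconfigured router=true, given the evidence: 0.16*0.434 = 0.069440
Normalizer over all consistent configurations: 0.36*0.566 + 0.16*0.434 = 0.273200
Posterior = 0.069440 / 0.273200 ≈ 0.254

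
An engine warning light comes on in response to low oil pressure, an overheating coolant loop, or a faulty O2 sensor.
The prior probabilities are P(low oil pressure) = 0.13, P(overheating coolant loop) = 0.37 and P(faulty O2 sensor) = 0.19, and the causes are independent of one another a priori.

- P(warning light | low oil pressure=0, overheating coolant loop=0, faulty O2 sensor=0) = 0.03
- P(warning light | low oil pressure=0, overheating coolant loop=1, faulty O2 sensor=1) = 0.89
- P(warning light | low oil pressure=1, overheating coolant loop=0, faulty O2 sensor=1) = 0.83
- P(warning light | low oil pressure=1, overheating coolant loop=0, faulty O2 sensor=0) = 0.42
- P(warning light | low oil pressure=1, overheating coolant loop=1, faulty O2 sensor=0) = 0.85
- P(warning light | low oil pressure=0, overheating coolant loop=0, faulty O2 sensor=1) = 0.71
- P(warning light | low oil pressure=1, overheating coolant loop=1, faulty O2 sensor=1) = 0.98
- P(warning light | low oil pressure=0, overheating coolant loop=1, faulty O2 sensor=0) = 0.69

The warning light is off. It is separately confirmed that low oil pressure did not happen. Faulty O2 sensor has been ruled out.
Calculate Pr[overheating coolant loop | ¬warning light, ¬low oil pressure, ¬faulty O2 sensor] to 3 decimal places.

Pr[overheating coolant loop | ¬warning light, ¬low oil pressure, ¬faulty O2 sensor] ≈ 0.158

For the numerator, keep only overheating coolant loop=true terms: 0.31·0.37 = 0.114700
Normalizer over all consistent configurations: 0.97·0.63 + 0.31·0.37 = 0.725800
P(overheating coolant loop | ¬warning light, ¬low oil pressure, ¬faulty O2 sensor) = 0.114700/0.725800 ≈ 0.158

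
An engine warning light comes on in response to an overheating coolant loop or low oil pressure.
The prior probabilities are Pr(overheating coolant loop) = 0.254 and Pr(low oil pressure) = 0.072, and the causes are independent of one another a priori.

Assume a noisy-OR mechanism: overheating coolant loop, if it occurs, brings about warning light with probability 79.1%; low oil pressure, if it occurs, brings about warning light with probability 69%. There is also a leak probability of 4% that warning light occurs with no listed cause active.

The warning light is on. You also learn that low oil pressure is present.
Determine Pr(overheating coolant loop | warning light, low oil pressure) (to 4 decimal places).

Pr(overheating coolant loop | warning light, low oil pressure) ≈ 0.3125

Under noisy-OR, P(warning light | causes) = 1 − (1−0.04)·∏(1−qᵢ) over the active causes.
Sum P(warning light|·) weighted by the priors over both values of overheating coolant loop:
  P(warning light | low oil pressure) = 0.7024*0.746 + 0.937802*0.254
        = 0.523990 + 0.238202 = 0.762192
The terms with overheating coolant loop present sum to 0.238202, so
  P(overheating coolant loop | warning light, low oil pressure) = 0.238202 / 0.762192 ≈ 0.3125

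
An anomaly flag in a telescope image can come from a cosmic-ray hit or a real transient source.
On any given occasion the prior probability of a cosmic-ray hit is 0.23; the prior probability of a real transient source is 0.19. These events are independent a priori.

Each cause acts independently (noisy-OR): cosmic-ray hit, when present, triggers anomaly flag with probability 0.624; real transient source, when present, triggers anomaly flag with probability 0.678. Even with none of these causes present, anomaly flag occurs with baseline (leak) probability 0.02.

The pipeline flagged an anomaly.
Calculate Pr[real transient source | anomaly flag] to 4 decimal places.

Pr[real transient source | anomaly flag] ≈ 0.5159

Under noisy-OR, P(anomaly flag | causes) = 1 − (1−0.02)·∏(1−qᵢ) over the active causes.
Numerator (weight on configurations with real transient source): 0.100134 + 0.038515 = 0.138649
Denominator P(anomaly flag): 0.02·0.77·0.81 + 0.68444·0.77·0.19 + 0.63152·0.23·0.81 + 0.881349·0.23·0.19 = 0.268775
P(real transient source | anomaly flag) = 0.138649/0.268775 ≈ 0.5159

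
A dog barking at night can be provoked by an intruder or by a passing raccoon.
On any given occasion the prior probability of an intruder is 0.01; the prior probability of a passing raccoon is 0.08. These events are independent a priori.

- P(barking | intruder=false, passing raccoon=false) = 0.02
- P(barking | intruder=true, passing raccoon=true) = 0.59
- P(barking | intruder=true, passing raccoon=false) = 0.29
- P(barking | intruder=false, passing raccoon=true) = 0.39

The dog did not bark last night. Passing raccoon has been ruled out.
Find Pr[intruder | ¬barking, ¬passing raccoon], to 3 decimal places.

Sum P(¬barking|·) weighted by the priors over both values of intruder:
  P(¬barking | ¬passing raccoon) = 0.98·0.99 + 0.71·0.01
        = 0.970200 + 0.007100 = 0.977300
Keeping only the intruder-present terms gives 0.007100, so
  P(intruder | ¬barking, ¬passing raccoon) = 0.007100 / 0.977300 ≈ 0.007

Pr[intruder | ¬barking, ¬passing raccoon] ≈ 0.007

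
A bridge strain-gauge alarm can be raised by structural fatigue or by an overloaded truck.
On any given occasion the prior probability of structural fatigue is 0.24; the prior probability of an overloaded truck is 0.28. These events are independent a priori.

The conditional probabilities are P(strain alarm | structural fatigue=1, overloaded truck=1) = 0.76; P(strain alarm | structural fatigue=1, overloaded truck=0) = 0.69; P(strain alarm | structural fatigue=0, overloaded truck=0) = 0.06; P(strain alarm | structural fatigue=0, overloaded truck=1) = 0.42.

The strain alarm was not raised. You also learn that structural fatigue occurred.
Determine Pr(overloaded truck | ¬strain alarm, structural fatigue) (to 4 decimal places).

Enumerate both values of overloaded truck and weight by the priors:
  P(¬strain alarm | structural fatigue) = 0.31*0.72 + 0.24*0.28
        = 0.223200 + 0.067200 = 0.290400
Keeping only the overloaded truck-present terms gives 0.067200, so
  P(overloaded truck | ¬strain alarm, structural fatigue) = 0.067200 / 0.290400 ≈ 0.2314

Pr(overloaded truck | ¬strain alarm, structural fatigue) ≈ 0.2314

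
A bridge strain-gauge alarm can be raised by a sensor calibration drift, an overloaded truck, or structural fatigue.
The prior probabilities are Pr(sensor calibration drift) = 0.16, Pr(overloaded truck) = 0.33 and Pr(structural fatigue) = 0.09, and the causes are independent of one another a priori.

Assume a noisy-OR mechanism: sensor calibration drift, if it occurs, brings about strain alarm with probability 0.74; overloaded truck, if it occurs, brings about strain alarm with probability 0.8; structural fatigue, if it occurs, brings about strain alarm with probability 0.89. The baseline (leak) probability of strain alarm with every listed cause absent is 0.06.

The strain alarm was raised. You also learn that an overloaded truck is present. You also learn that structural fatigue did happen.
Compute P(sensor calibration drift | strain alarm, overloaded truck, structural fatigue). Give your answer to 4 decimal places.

P(sensor calibration drift | strain alarm, overloaded truck, structural fatigue) ≈ 0.1621

Under noisy-OR, P(strain alarm | causes) = 1 − (1−0.06)·∏(1−qᵢ) over the active causes.
P(strain alarm | overloaded truck, structural fatigue) = 0.97932*0.84 + 0.994623*0.16 = 0.822629 + 0.159140 = 0.981769
Restricting to configurations with sensor calibration drift present: 0.994623*0.16 = 0.159140.
P(sensor calibration drift | strain alarm, overloaded truck, structural fatigue) = 0.159140 / 0.981769 ≈ 0.1621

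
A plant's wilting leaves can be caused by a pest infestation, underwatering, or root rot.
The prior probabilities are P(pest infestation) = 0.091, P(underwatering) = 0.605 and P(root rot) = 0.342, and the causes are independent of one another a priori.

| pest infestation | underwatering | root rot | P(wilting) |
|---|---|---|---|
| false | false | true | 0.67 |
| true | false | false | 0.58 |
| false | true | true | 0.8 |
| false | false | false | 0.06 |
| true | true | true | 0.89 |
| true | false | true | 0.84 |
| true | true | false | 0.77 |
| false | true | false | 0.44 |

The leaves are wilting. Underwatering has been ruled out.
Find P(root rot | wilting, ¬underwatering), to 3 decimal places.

P(wilting | ¬underwatering) = 0.06*0.909*0.658 + 0.67*0.909*0.342 + 0.58*0.091*0.658 + 0.84*0.091*0.342 = 0.035887 + 0.208288 + 0.034729 + 0.026142 = 0.305046
Of this, 0.234430 comes from 0.208288 + 0.026142 (the root rot=true cases).
P(root rot | wilting, ¬underwatering) = 0.234430 / 0.305046 ≈ 0.769

P(root rot | wilting, ¬underwatering) ≈ 0.769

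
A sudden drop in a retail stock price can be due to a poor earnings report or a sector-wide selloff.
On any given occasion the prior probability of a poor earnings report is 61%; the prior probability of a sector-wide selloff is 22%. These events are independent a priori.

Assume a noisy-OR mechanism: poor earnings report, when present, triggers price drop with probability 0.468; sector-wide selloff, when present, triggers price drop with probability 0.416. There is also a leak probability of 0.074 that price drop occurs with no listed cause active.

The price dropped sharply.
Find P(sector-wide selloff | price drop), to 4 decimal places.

Under noisy-OR, P(price drop | causes) = 1 − (1−0.074)·∏(1−qᵢ) over the active causes.
Numerator (weight on configurations with sector-wide selloff): 0.039401 + 0.095591 = 0.134992
Denominator P(price drop): 0.074*0.39*0.78 + 0.459216*0.39*0.22 + 0.507368*0.61*0.78 + 0.712303*0.61*0.22 = 0.398909
Posterior = 0.134992 / 0.398909 ≈ 0.3384

P(sector-wide selloff | price drop) ≈ 0.3384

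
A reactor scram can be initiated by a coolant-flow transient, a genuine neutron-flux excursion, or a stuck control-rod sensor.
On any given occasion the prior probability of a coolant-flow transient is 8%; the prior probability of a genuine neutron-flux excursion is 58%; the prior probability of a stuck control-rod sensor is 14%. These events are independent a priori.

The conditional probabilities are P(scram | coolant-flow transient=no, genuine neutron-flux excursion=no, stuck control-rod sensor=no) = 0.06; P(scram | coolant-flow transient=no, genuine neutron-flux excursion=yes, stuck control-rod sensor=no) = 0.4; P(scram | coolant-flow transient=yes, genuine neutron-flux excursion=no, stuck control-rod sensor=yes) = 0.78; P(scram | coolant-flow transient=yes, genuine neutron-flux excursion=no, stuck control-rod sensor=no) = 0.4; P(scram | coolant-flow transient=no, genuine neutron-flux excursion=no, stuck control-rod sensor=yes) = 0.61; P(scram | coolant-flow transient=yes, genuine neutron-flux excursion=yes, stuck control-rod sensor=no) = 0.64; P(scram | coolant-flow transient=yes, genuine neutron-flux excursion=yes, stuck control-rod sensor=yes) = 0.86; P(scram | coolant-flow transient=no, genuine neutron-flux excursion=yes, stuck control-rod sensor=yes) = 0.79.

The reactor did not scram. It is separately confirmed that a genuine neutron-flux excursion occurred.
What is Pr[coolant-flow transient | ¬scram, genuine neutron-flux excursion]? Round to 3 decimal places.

Pr[coolant-flow transient | ¬scram, genuine neutron-flux excursion] ≈ 0.050

P(¬scram | genuine neutron-flux excursion) = 0.6·0.92·0.86 + 0.21·0.92·0.14 + 0.36·0.08·0.86 + 0.14·0.08·0.14 = 0.474720 + 0.027048 + 0.024768 + 0.001568 = 0.528104
Restricting to configurations with coolant-flow transient present: 0.024768 + 0.001568 = 0.026336.
Hence the posterior is 0.026336/0.528104 ≈ 0.050.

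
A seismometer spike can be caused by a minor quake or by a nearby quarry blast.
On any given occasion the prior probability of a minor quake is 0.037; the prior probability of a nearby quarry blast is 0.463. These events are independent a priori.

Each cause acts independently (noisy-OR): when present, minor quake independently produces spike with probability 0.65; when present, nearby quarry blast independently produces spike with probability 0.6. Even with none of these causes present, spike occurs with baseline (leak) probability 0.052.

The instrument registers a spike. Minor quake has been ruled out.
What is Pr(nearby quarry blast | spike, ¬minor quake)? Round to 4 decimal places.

Pr(nearby quarry blast | spike, ¬minor quake) ≈ 0.9115

Under noisy-OR, P(spike | causes) = 1 − (1−0.052)·∏(1−qᵢ) over the active causes.
Enumerate both values of nearby quarry blast and weight by the priors:
  P(spike | ¬minor quake) = 0.052·0.537 + 0.6208·0.463
        = 0.027924 + 0.287430 = 0.315354
Configurations with nearby quarry blast contribute 0.287430, so
  P(nearby quarry blast | spike, ¬minor quake) = 0.287430 / 0.315354 ≈ 0.9115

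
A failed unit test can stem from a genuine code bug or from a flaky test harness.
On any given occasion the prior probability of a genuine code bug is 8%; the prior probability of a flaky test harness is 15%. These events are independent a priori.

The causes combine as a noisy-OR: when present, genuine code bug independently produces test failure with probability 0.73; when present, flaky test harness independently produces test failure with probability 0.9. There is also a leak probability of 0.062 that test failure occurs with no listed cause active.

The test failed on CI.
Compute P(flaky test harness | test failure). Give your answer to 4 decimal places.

P(flaky test harness | test failure) ≈ 0.5794

Under noisy-OR, P(test failure | causes) = 1 − (1−0.062)·∏(1−qᵢ) over the active causes.
Enumerate the 4 (genuine code bug, flaky test harness) configurations and weight by the priors:
  P(test failure) = 0.062×0.92×0.85 + 0.9062×0.92×0.15 + 0.74674×0.08×0.85 + 0.974674×0.08×0.15
        = 0.048484 + 0.125056 + 0.050778 + 0.011696 = 0.236014
Configurations with flaky test harness contribute 0.136752, so
  P(flaky test harness | test failure) = 0.136752 / 0.236014 ≈ 0.5794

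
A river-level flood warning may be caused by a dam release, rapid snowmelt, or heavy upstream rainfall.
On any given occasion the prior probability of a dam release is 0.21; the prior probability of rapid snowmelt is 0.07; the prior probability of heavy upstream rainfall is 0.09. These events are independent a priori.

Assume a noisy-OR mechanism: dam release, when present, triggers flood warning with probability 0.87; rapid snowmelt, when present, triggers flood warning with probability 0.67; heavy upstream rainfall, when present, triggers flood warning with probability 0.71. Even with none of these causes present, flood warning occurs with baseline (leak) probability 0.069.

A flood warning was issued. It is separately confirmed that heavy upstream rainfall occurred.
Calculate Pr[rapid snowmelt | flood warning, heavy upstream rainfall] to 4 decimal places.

Under noisy-OR, P(flood warning | causes) = 1 − (1−0.069)·∏(1−qᵢ) over the active causes.
P(flood warning | heavy upstream rainfall) = 0.73001·0.79·0.93 + 0.910903·0.79·0.07 + 0.964901·0.21·0.93 + 0.988417·0.21·0.07 = 0.536338 + 0.050373 + 0.188445 + 0.014530 = 0.789686
Of this, 0.064903 comes from 0.050373 + 0.014530 (the rapid snowmelt=true cases).
Hence the posterior is 0.064903/0.789686 ≈ 0.0822.

Pr[rapid snowmelt | flood warning, heavy upstream rainfall] ≈ 0.0822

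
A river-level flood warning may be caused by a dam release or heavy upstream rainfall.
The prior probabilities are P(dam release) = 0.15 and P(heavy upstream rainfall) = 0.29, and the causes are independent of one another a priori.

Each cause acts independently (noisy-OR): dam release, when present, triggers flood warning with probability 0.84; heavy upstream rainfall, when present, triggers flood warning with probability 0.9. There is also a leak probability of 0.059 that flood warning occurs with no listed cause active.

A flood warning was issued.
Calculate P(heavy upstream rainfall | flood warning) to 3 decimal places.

P(heavy upstream rainfall | flood warning) ≈ 0.679

Under noisy-OR, P(flood warning | causes) = 1 − (1−0.059)·∏(1−qᵢ) over the active causes.
For the numerator, keep only heavy upstream rainfall=true terms: 0.223304 + 0.042845 = 0.266149
Denominator P(flood warning): 0.059·0.85·0.71 + 0.9059·0.85·0.29 + 0.84944·0.15·0.71 + 0.984944·0.15·0.29 = 0.392220
P(heavy upstream rainfall | flood warning) = 0.266149/0.392220 ≈ 0.679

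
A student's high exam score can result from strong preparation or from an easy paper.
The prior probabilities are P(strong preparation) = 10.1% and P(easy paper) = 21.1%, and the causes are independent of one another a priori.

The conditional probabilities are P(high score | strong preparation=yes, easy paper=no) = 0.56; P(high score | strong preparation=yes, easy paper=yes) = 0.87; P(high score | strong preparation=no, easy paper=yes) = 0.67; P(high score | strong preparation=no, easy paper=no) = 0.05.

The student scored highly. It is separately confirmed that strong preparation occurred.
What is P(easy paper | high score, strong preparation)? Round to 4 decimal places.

For the numerator, keep only easy paper=true terms: 0.87·0.211 = 0.183570
The normalizing constant is 0.56·0.789 + 0.87·0.211 = 0.625410
P(easy paper | high score, strong preparation) = 0.183570/0.625410 ≈ 0.2935

P(easy paper | high score, strong preparation) ≈ 0.2935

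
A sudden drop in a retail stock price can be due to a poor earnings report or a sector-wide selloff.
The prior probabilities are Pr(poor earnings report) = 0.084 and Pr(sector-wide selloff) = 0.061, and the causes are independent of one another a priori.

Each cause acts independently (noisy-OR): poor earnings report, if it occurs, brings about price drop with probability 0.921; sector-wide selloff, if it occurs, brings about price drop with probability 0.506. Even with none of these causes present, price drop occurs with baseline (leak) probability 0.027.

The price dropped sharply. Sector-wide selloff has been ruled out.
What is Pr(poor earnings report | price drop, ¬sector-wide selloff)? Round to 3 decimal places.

Under noisy-OR, P(price drop | causes) = 1 − (1−0.027)·∏(1−qᵢ) over the active causes.
For the numerator, keep only poor earnings report=true terms: 0.923133*0.084 = 0.077543
The normalizing constant is 0.027*0.916 + 0.923133*0.084 = 0.102275
Posterior = 0.077543 / 0.102275 ≈ 0.758

Pr(poor earnings report | price drop, ¬sector-wide selloff) ≈ 0.758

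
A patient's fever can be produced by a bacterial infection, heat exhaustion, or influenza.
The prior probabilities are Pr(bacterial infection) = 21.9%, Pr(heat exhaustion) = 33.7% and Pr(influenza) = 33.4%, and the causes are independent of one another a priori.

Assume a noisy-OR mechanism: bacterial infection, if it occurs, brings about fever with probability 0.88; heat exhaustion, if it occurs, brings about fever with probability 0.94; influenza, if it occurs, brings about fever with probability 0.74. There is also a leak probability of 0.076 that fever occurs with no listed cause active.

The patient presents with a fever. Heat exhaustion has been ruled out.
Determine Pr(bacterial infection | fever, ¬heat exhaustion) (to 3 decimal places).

Pr(bacterial infection | fever, ¬heat exhaustion) ≈ 0.458

Under noisy-OR, P(fever | causes) = 1 − (1−0.076)·∏(1−qᵢ) over the active causes.
For the numerator, keep only bacterial infection=true terms: 0.129682 + 0.071037 = 0.200719
The normalizing constant is 0.076×0.781×0.666 + 0.75976×0.781×0.334 + 0.88912×0.219×0.666 + 0.971171×0.219×0.334 = 0.438436
P(bacterial infection | fever, ¬heat exhaustion) = 0.200719/0.438436 ≈ 0.458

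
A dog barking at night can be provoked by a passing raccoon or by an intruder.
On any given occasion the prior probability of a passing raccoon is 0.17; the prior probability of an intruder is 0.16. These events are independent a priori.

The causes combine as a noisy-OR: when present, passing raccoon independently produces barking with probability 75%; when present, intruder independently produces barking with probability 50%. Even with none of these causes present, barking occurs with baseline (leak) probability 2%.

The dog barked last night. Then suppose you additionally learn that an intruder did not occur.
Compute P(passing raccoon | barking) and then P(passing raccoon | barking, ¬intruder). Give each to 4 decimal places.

P(passing raccoon | barking) ≈ 0.6172; P(passing raccoon | barking, ¬intruder) ≈ 0.8855

Under noisy-OR, P(barking | causes) = 1 − (1−0.02)·∏(1−qᵢ) over the active causes.
Numerator (weight on configurations with passing raccoon): 0.107814 + 0.023868 = 0.131682
Normalizer over all consistent configurations: 0.02×0.83×0.84 + 0.51×0.83×0.16 + 0.755×0.17×0.84 + 0.8775×0.17×0.16 = 0.213354
P(passing raccoon | barking) = 0.131682/0.213354 ≈ 0.6172

Now also conditioning on intruder≠true:
Numerator (weight on configurations with passing raccoon): 0.755×0.17 = 0.128350
Denominator P(barking | ¬intruder): 0.02×0.83 + 0.755×0.17 = 0.144950
P(passing raccoon | barking, ¬intruder) = 0.128350/0.144950 ≈ 0.8855
Ruling out intruder raises the posterior on passing raccoon — the flip side of explaining away.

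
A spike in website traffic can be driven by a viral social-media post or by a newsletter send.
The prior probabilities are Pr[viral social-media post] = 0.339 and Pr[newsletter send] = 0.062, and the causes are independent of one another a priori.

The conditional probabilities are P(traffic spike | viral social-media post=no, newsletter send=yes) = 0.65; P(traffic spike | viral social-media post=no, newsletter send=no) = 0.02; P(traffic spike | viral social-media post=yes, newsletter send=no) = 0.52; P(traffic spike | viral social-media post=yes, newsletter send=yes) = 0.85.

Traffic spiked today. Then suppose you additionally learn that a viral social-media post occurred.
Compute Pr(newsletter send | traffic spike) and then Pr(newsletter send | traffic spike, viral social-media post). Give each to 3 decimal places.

Pr(newsletter send | traffic spike) ≈ 0.200; Pr(newsletter send | traffic spike, viral social-media post) ≈ 0.098

P(traffic spike) = 0.02×0.661×0.938 + 0.65×0.661×0.062 + 0.52×0.339×0.938 + 0.85×0.339×0.062 = 0.012400 + 0.026638 + 0.165351 + 0.017865 = 0.222254
The newsletter send-present share is 0.026638 + 0.017865 = 0.044503.
Hence the posterior is 0.044503/0.222254 ≈ 0.200.

Now also conditioning on viral social-media post=true:
By total probability over both values of newsletter send:
  P(traffic spike | viral social-media post) = 0.52·0.938 + 0.85·0.062
        = 0.487760 + 0.052700 = 0.540460
Configurations with newsletter send contribute 0.052700, so
  P(newsletter send | traffic spike, viral social-media post) = 0.052700 / 0.540460 ≈ 0.098
The drop from 0.200 to 0.098 is the explaining-away (discounting) effect.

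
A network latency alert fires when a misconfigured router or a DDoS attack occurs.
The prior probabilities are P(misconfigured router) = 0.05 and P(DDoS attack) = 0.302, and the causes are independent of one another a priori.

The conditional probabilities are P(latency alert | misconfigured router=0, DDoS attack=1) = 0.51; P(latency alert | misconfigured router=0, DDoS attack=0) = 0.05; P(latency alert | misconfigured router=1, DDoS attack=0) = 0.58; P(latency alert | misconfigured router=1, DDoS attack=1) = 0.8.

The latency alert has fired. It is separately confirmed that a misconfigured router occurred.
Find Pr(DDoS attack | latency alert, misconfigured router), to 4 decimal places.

P(latency alert | misconfigured router) = 0.58×0.698 + 0.8×0.302 = 0.404840 + 0.241600 = 0.646440
Restricting to configurations with DDoS attack present: 0.8×0.302 = 0.241600.
P(DDoS attack | latency alert, misconfigured router) = 0.241600 / 0.646440 ≈ 0.3737

Pr(DDoS attack | latency alert, misconfigured router) ≈ 0.3737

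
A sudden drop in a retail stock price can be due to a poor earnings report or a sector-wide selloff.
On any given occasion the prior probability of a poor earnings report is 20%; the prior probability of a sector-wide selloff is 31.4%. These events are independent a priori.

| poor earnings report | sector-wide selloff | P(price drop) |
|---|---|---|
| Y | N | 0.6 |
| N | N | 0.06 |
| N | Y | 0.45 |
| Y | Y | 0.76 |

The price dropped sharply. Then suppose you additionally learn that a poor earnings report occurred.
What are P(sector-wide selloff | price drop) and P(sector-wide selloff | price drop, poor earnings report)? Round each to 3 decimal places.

P(price drop) = 0.06*0.8*0.686 + 0.45*0.8*0.314 + 0.6*0.2*0.686 + 0.76*0.2*0.314 = 0.032928 + 0.113040 + 0.082320 + 0.047728 = 0.276016
Restricting to configurations with sector-wide selloff present: 0.113040 + 0.047728 = 0.160768.
P(sector-wide selloff | price drop) = 0.160768 / 0.276016 ≈ 0.582

Now condition on the additional information:
Numerator (weight on configurations with sector-wide selloff): 0.76×0.314 = 0.238640
Denominator P(price drop | poor earnings report): 0.6×0.686 + 0.76×0.314 = 0.650240
Posterior = 0.238640 / 0.650240 ≈ 0.367
This is intercausal reasoning (explaining away): once poor earnings report accounts for the price drop, sector-wide selloff becomes less likely.

P(sector-wide selloff | price drop) ≈ 0.582; P(sector-wide selloff | price drop, poor earnings report) ≈ 0.367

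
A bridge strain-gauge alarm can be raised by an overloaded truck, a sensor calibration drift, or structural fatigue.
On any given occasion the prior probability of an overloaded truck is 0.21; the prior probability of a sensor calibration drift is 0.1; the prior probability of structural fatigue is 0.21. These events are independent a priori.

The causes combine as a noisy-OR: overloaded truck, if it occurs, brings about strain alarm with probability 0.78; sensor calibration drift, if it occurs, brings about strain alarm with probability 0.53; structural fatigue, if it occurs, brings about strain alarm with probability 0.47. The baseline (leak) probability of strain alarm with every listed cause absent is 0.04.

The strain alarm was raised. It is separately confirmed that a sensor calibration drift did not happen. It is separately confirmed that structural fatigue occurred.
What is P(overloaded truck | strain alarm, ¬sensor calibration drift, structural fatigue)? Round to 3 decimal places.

P(overloaded truck | strain alarm, ¬sensor calibration drift, structural fatigue) ≈ 0.325

Under noisy-OR, P(strain alarm | causes) = 1 − (1−0.04)·∏(1−qᵢ) over the active causes.
By total probability over both values of overloaded truck:
  P(strain alarm | ¬sensor calibration drift, structural fatigue) = 0.4912·0.79 + 0.888064·0.21
        = 0.388048 + 0.186493 = 0.574541
Configurations with overloaded truck contribute 0.186493, so
  P(overloaded truck | strain alarm, ¬sensor calibration drift, structural fatigue) = 0.186493 / 0.574541 ≈ 0.325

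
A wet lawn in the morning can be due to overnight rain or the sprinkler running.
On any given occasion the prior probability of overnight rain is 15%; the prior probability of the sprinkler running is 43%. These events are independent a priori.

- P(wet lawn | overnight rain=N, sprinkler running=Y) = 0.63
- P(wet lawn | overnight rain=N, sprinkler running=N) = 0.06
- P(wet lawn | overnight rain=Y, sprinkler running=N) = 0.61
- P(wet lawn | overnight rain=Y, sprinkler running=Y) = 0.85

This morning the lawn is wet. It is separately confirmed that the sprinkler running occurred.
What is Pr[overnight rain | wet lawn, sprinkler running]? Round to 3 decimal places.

Pr[overnight rain | wet lawn, sprinkler running] ≈ 0.192

P(wet lawn | sprinkler running) = 0.63×0.85 + 0.85×0.15 = 0.535500 + 0.127500 = 0.663000
The overnight rain-present share is 0.85×0.15 = 0.127500.
P(overnight rain | wet lawn, sprinkler running) = 0.127500 / 0.663000 ≈ 0.192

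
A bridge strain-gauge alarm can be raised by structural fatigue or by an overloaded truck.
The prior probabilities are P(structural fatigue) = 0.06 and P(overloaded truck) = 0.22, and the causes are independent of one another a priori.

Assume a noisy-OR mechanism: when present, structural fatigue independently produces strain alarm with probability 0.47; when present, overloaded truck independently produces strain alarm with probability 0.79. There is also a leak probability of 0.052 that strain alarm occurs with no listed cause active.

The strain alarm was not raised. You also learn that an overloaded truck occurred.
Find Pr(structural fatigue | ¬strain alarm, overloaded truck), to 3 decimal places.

Pr(structural fatigue | ¬strain alarm, overloaded truck) ≈ 0.033

Under noisy-OR, P(strain alarm | causes) = 1 − (1−0.052)·∏(1−qᵢ) over the active causes.
By total probability over both values of structural fatigue:
  P(¬strain alarm | overloaded truck) = 0.19908·0.94 + 0.105512·0.06
        = 0.187135 + 0.006331 = 0.193466
Keeping only the structural fatigue-present terms gives 0.006331, so
  P(structural fatigue | ¬strain alarm, overloaded truck) = 0.006331 / 0.193466 ≈ 0.033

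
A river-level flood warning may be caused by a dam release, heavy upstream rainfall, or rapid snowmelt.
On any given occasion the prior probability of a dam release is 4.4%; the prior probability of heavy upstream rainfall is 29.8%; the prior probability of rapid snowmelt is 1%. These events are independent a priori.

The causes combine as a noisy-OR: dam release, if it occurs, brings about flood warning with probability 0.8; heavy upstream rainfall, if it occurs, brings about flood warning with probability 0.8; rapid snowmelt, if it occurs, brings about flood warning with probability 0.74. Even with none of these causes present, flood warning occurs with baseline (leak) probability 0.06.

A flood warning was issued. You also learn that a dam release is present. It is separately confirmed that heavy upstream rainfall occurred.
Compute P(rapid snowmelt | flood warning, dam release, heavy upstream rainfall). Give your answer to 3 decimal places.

P(rapid snowmelt | flood warning, dam release, heavy upstream rainfall) ≈ 0.010

Under noisy-OR, P(flood warning | causes) = 1 − (1−0.06)·∏(1−qᵢ) over the active causes.
Numerator (weight on configurations with rapid snowmelt): 0.990224×0.01 = 0.009902
Normalizer over all consistent configurations: 0.9624×0.99 + 0.990224×0.01 = 0.962678
P(rapid snowmelt | flood warning, dam release, heavy upstream rainfall) = 0.009902/0.962678 ≈ 0.010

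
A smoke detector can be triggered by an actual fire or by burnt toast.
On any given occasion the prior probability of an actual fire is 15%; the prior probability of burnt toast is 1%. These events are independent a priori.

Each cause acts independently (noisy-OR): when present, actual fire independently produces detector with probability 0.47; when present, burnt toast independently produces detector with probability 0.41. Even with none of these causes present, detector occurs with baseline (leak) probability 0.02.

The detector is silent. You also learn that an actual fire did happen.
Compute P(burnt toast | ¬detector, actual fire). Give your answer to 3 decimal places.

P(burnt toast | ¬detector, actual fire) ≈ 0.006

Under noisy-OR, P(detector | causes) = 1 − (1−0.02)·∏(1−qᵢ) over the active causes.
P(¬detector | actual fire) = 0.5194*0.99 + 0.306446*0.01 = 0.514206 + 0.003064 = 0.517270
The burnt toast-present share is 0.306446*0.01 = 0.003064.
So P(burnt toast | ¬detector, actual fire) = 0.003064/0.517270 ≈ 0.006.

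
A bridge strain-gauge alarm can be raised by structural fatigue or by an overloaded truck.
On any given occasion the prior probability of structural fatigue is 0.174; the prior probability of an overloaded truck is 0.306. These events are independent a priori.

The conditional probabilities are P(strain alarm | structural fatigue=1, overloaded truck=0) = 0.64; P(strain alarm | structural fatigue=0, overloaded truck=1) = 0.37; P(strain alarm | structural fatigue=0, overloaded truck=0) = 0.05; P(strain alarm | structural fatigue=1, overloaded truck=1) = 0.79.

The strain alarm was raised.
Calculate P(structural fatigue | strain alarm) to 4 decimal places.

P(structural fatigue | strain alarm) ≈ 0.4941

By total probability over the 4 (structural fatigue, overloaded truck) configurations:
  P(strain alarm) = 0.05·0.826·0.694 + 0.37·0.826·0.306 + 0.64·0.174·0.694 + 0.79·0.174·0.306
        = 0.028662 + 0.093520 + 0.077284 + 0.042063 = 0.241529
Keeping only the structural fatigue-present terms gives 0.119347, so
  P(structural fatigue | strain alarm) = 0.119347 / 0.241529 ≈ 0.4941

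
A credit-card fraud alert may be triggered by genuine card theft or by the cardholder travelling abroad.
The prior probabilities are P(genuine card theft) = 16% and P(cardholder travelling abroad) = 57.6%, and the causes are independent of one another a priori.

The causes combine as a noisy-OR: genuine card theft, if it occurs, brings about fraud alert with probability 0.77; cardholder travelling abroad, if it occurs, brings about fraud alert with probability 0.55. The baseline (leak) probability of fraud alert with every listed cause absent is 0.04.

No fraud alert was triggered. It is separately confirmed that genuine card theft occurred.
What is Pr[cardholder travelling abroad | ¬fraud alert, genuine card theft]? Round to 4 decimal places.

Under noisy-OR, P(fraud alert | causes) = 1 − (1−0.04)·∏(1−qᵢ) over the active causes.
P(¬fraud alert | genuine card theft) = 0.2208·0.424 + 0.09936·0.576 = 0.093619 + 0.057231 = 0.150850
The cardholder travelling abroad-present share is 0.09936·0.576 = 0.057231.
P(cardholder travelling abroad | ¬fraud alert, genuine card theft) = 0.057231 / 0.150850 ≈ 0.3794

Pr[cardholder travelling abroad | ¬fraud alert, genuine card theft] ≈ 0.3794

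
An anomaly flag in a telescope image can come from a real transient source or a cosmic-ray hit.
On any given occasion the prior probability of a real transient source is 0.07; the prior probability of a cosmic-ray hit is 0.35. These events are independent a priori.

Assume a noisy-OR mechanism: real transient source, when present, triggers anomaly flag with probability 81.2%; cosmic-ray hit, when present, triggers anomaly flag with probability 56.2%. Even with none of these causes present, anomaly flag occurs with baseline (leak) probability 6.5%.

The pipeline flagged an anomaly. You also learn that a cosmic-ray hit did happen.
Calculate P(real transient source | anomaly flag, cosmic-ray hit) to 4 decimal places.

Under noisy-OR, P(anomaly flag | causes) = 1 − (1−0.065)·∏(1−qᵢ) over the active causes.
Numerator (weight on configurations with real transient source): 0.923008×0.07 = 0.064611
Normalizer over all consistent configurations: 0.59047×0.93 + 0.923008×0.07 = 0.613748
Posterior = 0.064611 / 0.613748 ≈ 0.1053

P(real transient source | anomaly flag, cosmic-ray hit) ≈ 0.1053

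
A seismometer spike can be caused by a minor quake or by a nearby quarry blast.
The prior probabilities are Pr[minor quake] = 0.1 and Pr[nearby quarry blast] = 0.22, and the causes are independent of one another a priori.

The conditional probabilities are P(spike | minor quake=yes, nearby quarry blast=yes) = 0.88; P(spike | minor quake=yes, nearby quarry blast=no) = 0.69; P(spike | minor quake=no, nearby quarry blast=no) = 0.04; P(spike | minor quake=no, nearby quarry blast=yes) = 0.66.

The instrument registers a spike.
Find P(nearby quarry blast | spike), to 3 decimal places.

P(spike) = 0.04·0.9·0.78 + 0.66·0.9·0.22 + 0.69·0.1·0.78 + 0.88·0.1·0.22 = 0.028080 + 0.130680 + 0.053820 + 0.019360 = 0.231940
Of this, 0.150040 comes from 0.130680 + 0.019360 (the nearby quarry blast=true cases).
P(nearby quarry blast | spike) = 0.150040 / 0.231940 ≈ 0.647

P(nearby quarry blast | spike) ≈ 0.647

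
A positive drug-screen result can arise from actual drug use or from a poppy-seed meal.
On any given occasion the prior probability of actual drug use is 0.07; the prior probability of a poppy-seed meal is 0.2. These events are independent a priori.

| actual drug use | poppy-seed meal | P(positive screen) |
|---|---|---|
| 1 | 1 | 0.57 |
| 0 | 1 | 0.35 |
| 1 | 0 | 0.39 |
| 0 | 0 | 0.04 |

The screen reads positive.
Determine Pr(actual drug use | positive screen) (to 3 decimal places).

Pr(actual drug use | positive screen) ≈ 0.239

For the numerator, keep only actual drug use=true terms: 0.021840 + 0.007980 = 0.029820
Denominator P(positive screen): 0.04·0.93·0.8 + 0.35·0.93·0.2 + 0.39·0.07·0.8 + 0.57·0.07·0.2 = 0.124680
P(actual drug use | positive screen) = 0.029820/0.124680 ≈ 0.239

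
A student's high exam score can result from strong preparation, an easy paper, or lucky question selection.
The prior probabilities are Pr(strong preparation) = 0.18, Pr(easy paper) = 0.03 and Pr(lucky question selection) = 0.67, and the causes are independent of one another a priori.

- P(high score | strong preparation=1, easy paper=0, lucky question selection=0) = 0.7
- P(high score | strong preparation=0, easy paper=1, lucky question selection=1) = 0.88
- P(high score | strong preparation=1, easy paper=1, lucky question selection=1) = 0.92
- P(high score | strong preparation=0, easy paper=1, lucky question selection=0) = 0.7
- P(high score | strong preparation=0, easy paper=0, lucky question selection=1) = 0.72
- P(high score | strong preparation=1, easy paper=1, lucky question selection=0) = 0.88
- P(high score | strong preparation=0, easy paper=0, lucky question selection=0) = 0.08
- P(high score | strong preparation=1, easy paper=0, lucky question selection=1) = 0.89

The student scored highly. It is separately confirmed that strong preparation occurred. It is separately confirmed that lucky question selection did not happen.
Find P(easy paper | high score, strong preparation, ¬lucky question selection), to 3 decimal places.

P(easy paper | high score, strong preparation, ¬lucky question selection) ≈ 0.037

P(high score | strong preparation, ¬lucky question selection) = 0.7*0.97 + 0.88*0.03 = 0.679000 + 0.026400 = 0.705400
The easy paper-present share is 0.88*0.03 = 0.026400.
Hence the posterior is 0.026400/0.705400 ≈ 0.037.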